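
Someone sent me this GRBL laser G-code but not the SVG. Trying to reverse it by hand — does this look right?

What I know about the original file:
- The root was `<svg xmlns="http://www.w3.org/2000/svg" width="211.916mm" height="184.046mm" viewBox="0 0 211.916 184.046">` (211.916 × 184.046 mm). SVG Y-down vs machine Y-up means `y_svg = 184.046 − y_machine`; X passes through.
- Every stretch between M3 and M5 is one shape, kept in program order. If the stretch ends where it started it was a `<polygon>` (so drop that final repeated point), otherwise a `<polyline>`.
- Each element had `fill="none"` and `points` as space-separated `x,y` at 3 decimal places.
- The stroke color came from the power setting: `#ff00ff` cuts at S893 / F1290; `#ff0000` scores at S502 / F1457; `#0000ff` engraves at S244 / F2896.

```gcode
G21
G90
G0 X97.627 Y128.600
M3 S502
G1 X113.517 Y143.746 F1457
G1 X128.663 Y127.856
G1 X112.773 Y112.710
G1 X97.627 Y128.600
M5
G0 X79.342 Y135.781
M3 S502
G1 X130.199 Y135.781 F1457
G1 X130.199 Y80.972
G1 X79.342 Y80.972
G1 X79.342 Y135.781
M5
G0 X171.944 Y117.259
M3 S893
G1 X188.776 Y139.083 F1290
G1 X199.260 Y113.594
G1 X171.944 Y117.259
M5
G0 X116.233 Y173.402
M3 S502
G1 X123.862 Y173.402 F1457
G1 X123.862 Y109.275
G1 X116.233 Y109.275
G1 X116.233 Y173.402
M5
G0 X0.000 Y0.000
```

Machine Y-up, SVG Y-down with viewBox height 184.046, so y_svg = 184.046 − y_machine; X carries over.

Run 1: power S502 maps to stroke `#ff0000` (score). The run returns to its start, so emit a `<polygon>` with points (Y-flipped): 97.627,55.446 113.517,40.300 128.663,56.190 112.773,71.336.

Run 2: the run's S502 means `#ff0000` (score). The run returns to its start, so emit a `<polygon>` with points (Y-flipped): 79.342,48.265 130.199,48.265 130.199,103.074 79.342,103.074.

Run 3: the run's S893 means `#ff00ff` (cut). The run returns to its start, so emit a `<polygon>` with points (Y-flipped): 171.944,66.787 188.776,44.963 199.260,70.452.

Run 4: the run's S502 means `#ff0000` (score). The run returns to its start, so emit a `<polygon>` with points (Y-flipped): 116.233,10.644 123.862,10.644 123.862,74.771 116.233,74.771.

<svg xmlns="http://www.w3.org/2000/svg" width="211.916mm" height="184.046mm" viewBox="0 0 211.916 184.046">
  <polygon points="97.627,55.446 113.517,40.300 128.663,56.190 112.773,71.336" fill="none" stroke="#ff0000"/>
  <polygon points="79.342,48.265 130.199,48.265 130.199,103.074 79.342,103.074" fill="none" stroke="#ff0000"/>
  <polygon points="171.944,66.787 188.776,44.963 199.260,70.452" fill="none" stroke="#ff00ff"/>
  <polygon points="116.233,10.644 123.862,10.644 123.862,74.771 116.233,74.771" fill="none" stroke="#ff0000"/>
</svg>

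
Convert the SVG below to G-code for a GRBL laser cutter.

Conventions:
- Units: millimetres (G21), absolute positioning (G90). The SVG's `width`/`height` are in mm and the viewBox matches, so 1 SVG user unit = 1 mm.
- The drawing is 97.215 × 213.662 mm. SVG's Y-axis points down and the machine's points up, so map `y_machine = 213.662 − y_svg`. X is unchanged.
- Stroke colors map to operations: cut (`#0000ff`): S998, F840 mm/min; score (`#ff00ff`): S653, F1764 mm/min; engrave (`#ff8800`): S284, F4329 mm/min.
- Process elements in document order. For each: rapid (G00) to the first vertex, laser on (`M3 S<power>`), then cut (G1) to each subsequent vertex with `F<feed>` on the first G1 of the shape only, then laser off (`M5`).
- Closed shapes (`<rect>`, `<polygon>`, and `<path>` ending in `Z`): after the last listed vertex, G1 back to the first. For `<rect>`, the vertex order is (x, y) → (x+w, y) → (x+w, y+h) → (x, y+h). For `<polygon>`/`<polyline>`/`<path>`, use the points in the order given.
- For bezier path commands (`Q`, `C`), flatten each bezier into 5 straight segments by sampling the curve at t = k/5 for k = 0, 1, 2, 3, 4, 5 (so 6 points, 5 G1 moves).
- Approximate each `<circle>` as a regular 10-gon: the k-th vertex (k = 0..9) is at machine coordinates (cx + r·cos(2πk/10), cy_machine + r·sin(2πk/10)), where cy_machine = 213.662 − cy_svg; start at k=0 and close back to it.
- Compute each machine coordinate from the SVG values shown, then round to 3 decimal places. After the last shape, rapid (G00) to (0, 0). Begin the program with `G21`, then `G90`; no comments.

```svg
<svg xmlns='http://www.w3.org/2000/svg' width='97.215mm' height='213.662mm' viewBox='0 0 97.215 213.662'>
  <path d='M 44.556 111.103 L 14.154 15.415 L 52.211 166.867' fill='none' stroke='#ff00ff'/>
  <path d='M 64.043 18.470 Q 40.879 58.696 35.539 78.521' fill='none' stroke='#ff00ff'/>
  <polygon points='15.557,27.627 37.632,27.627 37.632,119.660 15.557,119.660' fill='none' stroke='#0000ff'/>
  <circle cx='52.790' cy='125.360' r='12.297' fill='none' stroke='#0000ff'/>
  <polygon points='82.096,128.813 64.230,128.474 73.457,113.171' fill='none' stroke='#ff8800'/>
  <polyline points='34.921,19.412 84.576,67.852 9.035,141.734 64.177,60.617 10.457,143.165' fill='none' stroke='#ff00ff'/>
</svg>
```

Since the viewBox matches the mm dimensions, user units are millimetres directly. The only transform is the Y-flip y_m = 213.662 − y_svg.

Shape 1 is a open polyline drawn with `<path>`. Its stroke #ff00ff means score at S653, F1764. After flipping Y the toolpath is (44.556,102.559) → (14.154,198.247) → (52.211,46.795).

Shape 2 is a quadratic bezier drawn with `<path>`. Its stroke #ff00ff means score at S653, F1764. After flipping Y the toolpath is (64.043,195.192) → (55.490,179.918) → (48.364,166.275) → (42.663,154.265) → (38.388,143.887) → (35.539,135.141).

Shape 3 is a rectangle drawn with `<polygon>`. Its stroke #0000ff means cut at S998, F840. After flipping Y the toolpath is (15.557,186.035) → (37.632,186.035) → (37.632,94.002) → (15.557,94.002) → (15.557,186.035), returning to the start.

Shape 4 is a circle drawn with `<circle>`. Its stroke #0000ff means cut at S998, F840. After flipping Y the toolpath is (65.087,88.302) → (62.738,95.530) → (56.590,99.997) → (48.990,99.997) → (42.842,95.530) → (40.493,88.302) → (42.842,81.074) → (48.990,76.607) → (56.590,76.607) → (62.738,81.074) → (65.087,88.302), returning to the start.

Shape 5 is a regular polygon drawn with `<polygon>`. Its stroke #ff8800 means engrave at S284, F4329. After flipping Y the toolpath is (82.096,84.849) → (64.230,85.188) → (73.457,100.491) → (82.096,84.849), returning to the start.

Shape 6 is a open polyline drawn with `<polyline>`. Its stroke #ff00ff means score at S653, F1764. After flipping Y the toolpath is (34.921,194.250) → (84.576,145.810) → (9.035,71.928) → (64.177,153.045) → (10.457,70.497).

G21
G90
G00 X44.556 Y102.559
M3 S653
G1 X14.154 Y198.247 F1764
G1 X52.211 Y46.795
M5
G00 X64.043 Y195.192
M3 S653
G1 X55.490 Y179.918 F1764
G1 X48.364 Y166.275
G1 X42.663 Y154.265
G1 X38.388 Y143.887
G1 X35.539 Y135.141
M5
G00 X15.557 Y186.035
M3 S998
G1 X37.632 Y186.035 F840
G1 X37.632 Y94.002
G1 X15.557 Y94.002
G1 X15.557 Y186.035
M5
G00 X65.087 Y88.302
M3 S998
G1 X62.738 Y95.530 F840
G1 X56.590 Y99.997
G1 X48.990 Y99.997
G1 X42.842 Y95.530
G1 X40.493 Y88.302
G1 X42.842 Y81.074
G1 X48.990 Y76.607
G1 X56.590 Y76.607
G1 X62.738 Y81.074
G1 X65.087 Y88.302
M5
G00 X82.096 Y84.849
M3 S284
G1 X64.230 Y85.188 F4329
G1 X73.457 Y100.491
G1 X82.096 Y84.849
M5
G00 X34.921 Y194.250
M3 S653
G1 X84.576 Y145.810 F1764
G1 X9.035 Y71.928
G1 X64.177 Y153.045
G1 X10.457 Y70.497
M5
G00 X0.000 Y0.000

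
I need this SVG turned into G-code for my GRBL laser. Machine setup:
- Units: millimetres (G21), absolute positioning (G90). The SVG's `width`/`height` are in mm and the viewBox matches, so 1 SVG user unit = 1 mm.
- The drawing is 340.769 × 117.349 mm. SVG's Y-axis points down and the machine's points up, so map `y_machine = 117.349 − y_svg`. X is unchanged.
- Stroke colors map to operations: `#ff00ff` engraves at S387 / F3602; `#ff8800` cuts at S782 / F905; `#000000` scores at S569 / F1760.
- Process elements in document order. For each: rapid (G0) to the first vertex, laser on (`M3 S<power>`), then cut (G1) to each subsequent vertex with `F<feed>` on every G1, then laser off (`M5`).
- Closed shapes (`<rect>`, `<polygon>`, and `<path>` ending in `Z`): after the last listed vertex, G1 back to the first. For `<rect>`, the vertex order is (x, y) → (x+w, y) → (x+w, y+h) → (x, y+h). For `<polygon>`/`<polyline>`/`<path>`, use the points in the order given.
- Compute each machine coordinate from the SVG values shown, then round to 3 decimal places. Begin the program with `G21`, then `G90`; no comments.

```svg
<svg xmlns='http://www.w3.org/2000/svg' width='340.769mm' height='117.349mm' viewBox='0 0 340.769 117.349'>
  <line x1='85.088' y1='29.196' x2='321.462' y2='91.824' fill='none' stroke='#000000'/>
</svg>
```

Since the viewBox matches the mm dimensions, user units are millimetres directly. The only transform is the Y-flip y_m = 117.349 − y_svg.

Shape 1 is a line segment drawn with `<line>`. Its stroke #000000 means score at S569, F1760. After flipping Y the toolpath is (85.088,88.153) → (321.462,25.525).

G21
G90
G0 X85.088 Y88.153
M3 S569
G1 X321.462 Y25.525 F1760
M5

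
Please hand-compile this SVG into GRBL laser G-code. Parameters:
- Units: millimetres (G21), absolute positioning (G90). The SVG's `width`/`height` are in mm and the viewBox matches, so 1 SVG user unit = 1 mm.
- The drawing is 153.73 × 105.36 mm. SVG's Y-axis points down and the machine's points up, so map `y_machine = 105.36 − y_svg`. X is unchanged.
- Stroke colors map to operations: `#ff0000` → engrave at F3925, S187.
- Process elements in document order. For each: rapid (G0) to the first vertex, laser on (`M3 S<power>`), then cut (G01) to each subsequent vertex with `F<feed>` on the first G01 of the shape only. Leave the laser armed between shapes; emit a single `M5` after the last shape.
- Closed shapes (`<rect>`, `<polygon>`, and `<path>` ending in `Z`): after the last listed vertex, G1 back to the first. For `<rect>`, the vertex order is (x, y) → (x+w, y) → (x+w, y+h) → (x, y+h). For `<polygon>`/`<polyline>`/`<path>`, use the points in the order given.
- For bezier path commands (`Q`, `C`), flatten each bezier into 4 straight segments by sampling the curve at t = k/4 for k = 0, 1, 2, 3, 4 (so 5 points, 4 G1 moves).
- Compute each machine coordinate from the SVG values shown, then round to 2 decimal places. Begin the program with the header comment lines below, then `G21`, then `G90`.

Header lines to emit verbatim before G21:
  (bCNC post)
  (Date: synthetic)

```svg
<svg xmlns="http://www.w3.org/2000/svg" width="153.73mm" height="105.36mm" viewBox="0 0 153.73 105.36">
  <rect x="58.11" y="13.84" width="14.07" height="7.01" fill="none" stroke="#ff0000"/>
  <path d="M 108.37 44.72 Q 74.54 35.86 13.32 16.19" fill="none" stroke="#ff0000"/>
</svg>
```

viewBox `0 0 153.73 105.36` with mm width/height → 1 unit = 1 mm. Flip: y_m = 105.36 − y_svg.

**Shape 1** — `<rect>` rectangle, stroke `#ff0000` → engrave (S187, F3925). Machine vertices: (58.11,91.52) → (72.18,91.52) → (72.18,84.51) → (58.11,84.51) → (58.11,91.52). Closed: final G1 returns to the first vertex.

**Shape 2** — `<path>` quadratic bezier, stroke `#ff0000` → engrave (S187, F3925). Control points (SVG): P0=(108.37,44.72), P1=(74.54,35.86), P2=(13.32,16.19); sampled at t=k/4. Machine vertices: (108.37,60.64) → (89.74,65.75) → (67.69,72.20) → (42.22,80.01) → (13.32,89.17). Open path.

(bCNC post)
(Date: synthetic)
G21
G90
G0 X58.11 Y91.52
M3 S187
G01 X72.18 Y91.52 F3925
G01 X72.18 Y84.51
G01 X58.11 Y84.51
G01 X58.11 Y91.52
G0 X108.37 Y60.64
M3 S187
G01 X89.74 Y65.75 F3925
G01 X67.69 Y72.20
G01 X42.22 Y80.01
G01 X13.32 Y89.17
M5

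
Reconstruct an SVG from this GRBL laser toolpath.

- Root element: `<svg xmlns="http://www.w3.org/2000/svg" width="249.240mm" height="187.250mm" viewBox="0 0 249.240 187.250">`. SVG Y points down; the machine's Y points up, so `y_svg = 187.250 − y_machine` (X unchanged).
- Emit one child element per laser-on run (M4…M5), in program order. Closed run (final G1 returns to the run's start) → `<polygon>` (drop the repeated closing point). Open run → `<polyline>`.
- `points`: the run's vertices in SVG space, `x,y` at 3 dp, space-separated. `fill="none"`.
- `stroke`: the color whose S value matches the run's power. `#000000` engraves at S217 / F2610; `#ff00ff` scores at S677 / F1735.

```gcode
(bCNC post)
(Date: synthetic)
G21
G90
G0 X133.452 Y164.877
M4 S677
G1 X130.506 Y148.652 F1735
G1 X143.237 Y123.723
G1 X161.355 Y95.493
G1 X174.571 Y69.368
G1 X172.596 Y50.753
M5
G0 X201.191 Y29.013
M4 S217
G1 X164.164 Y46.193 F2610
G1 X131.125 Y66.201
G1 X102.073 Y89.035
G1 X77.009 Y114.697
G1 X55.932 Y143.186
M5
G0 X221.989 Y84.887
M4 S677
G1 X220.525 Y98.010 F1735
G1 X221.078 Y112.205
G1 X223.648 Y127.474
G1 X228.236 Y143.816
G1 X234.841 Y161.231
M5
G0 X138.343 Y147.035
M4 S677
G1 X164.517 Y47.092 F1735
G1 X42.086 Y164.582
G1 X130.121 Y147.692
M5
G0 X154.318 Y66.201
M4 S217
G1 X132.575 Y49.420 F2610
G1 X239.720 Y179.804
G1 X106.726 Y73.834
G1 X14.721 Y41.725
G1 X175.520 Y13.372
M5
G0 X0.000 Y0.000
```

<svg xmlns="http://www.w3.org/2000/svg" width="249.240mm" height="187.250mm" viewBox="0 0 249.240 187.250">
  <polyline points="133.452,22.373 130.506,38.598 143.237,63.527 161.355,91.757 174.571,117.882 172.596,136.497" fill="none" stroke="#ff00ff"/>
  <polyline points="201.191,158.237 164.164,141.057 131.125,121.049 102.073,98.215 77.009,72.553 55.932,44.064" fill="none" stroke="#000000"/>
  <polyline points="221.989,102.363 220.525,89.240 221.078,75.045 223.648,59.776 228.236,43.434 234.841,26.019" fill="none" stroke="#ff00ff"/>
  <polyline points="138.343,40.215 164.517,140.158 42.086,22.668 130.121,39.558" fill="none" stroke="#ff00ff"/>
  <polyline points="154.318,121.049 132.575,137.830 239.720,7.446 106.726,113.416 14.721,145.525 175.520,173.878" fill="none" stroke="#000000"/>
</svg>

Each laser-on run becomes one SVG element. Flip Y back into SVG space with y_svg = 187.250 − y_machine.

Run 1: the run's S677 means `#ff00ff` (score). The run is open, so emit a `<polyline>` with points (Y-flipped): 133.452,22.373 130.506,38.598 143.237,63.527 161.355,91.757 174.571,117.882 172.596,136.497.

Run 2: S217 ⇒ engrave layer `#000000`. The run is open, so emit a `<polyline>` with points (Y-flipped): 201.191,158.237 164.164,141.057 131.125,121.049 102.073,98.215 77.009,72.553 55.932,44.064.

Run 3: S677 ⇒ score layer `#ff00ff`. The run is open, so emit a `<polyline>` with points (Y-flipped): 221.989,102.363 220.525,89.240 221.078,75.045 223.648,59.776 228.236,43.434 234.841,26.019.

Run 4: S677 ⇒ score layer `#ff00ff`. The run is open, so emit a `<polyline>` with points (Y-flipped): 138.343,40.215 164.517,140.158 42.086,22.668 130.121,39.558.

Run 5: S217 ⇒ engrave layer `#000000`. The run is open, so emit a `<polyline>` with points (Y-flipped): 154.318,121.049 132.575,137.830 239.720,7.446 106.726,113.416 14.721,145.525 175.520,173.878.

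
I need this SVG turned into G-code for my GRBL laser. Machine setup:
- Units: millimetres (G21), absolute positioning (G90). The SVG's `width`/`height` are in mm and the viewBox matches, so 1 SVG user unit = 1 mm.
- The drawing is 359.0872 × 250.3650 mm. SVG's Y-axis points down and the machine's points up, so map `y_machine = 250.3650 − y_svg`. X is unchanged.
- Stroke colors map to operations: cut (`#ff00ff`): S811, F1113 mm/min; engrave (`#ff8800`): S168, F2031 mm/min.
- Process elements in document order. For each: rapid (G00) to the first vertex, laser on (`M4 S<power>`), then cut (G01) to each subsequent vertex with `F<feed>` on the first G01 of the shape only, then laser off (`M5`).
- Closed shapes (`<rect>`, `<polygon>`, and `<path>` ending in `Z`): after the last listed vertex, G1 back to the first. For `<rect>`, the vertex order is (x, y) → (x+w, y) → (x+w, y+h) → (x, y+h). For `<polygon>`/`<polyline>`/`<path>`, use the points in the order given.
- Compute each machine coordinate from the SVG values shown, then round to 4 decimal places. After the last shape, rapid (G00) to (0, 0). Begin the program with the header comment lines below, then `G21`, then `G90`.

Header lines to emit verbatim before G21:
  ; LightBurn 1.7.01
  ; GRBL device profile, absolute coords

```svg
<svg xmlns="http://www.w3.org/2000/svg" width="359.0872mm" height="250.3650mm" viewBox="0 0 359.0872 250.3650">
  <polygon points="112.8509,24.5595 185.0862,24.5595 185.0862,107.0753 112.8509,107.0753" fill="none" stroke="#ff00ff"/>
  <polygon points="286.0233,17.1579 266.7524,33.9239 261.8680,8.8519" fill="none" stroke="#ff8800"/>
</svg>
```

1 u = 1 mm; y_m = 250.3650 − y.

[1] `<polygon>` rectangle, #ff00ff→cut S811 F1113: (112.8509,225.8055) → (185.0862,225.8055) → (185.0862,143.2897) → (112.8509,143.2897) → (112.8509,225.8055) (closed)

[2] `<polygon>` regular polygon, #ff8800→engrave S168 F2031: (286.0233,233.2071) → (266.7524,216.4411) → (261.8680,241.5131) → (286.0233,233.2071) (closed)

; LightBurn 1.7.01
; GRBL device profile, absolute coords
G21
G90
G00 X112.8509 Y225.8055
M4 S811
G01 X185.0862 Y225.8055 F1113
G01 X185.0862 Y143.2897
G01 X112.8509 Y143.2897
G01 X112.8509 Y225.8055
M5
G00 X286.0233 Y233.2071
M4 S168
G01 X266.7524 Y216.4411 F2031
G01 X261.8680 Y241.5131
G01 X286.0233 Y233.2071
M5
G00 X0.0000 Y0.0000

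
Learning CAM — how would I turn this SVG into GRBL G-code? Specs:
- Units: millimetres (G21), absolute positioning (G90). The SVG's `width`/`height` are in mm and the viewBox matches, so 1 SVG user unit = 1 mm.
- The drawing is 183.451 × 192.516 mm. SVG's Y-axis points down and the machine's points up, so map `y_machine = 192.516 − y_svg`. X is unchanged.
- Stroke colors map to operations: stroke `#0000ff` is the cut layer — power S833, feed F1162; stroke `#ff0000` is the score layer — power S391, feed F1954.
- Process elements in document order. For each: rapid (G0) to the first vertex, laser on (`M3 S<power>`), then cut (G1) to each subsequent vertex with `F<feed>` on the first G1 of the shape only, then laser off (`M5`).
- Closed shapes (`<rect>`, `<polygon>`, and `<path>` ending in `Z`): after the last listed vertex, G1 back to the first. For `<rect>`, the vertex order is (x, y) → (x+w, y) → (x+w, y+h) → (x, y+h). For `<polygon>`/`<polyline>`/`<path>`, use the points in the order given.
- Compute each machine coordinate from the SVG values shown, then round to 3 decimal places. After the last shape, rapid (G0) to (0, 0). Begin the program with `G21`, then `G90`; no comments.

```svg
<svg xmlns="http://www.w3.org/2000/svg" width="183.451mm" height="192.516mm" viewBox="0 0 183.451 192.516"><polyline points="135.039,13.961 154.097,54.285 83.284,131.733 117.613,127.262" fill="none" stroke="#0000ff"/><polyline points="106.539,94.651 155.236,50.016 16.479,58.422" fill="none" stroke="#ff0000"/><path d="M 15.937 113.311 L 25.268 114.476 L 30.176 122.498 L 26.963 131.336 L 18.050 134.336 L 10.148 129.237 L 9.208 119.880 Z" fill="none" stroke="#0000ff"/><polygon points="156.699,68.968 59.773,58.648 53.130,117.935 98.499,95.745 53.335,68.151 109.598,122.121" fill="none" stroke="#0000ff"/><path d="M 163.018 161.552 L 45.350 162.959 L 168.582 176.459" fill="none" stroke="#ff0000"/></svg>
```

G21
G90
G0 X135.039 Y178.555
M3 S833
G1 X154.097 Y138.231 F1162
G1 X83.284 Y60.783
G1 X117.613 Y65.254
M5
G0 X106.539 Y97.865
M3 S391
G1 X155.236 Y142.500 F1954
G1 X16.479 Y134.094
M5
G0 X15.937 Y79.205
M3 S833
G1 X25.268 Y78.040 F1162
G1 X30.176 Y70.018
G1 X26.963 Y61.180
G1 X18.050 Y58.180
G1 X10.148 Y63.279
G1 X9.208 Y72.636
G1 X15.937 Y79.205
M5
G0 X156.699 Y123.548
M3 S833
G1 X59.773 Y133.868 F1162
G1 X53.130 Y74.581
G1 X98.499 Y96.771
G1 X53.335 Y124.365
G1 X109.598 Y70.395
G1 X156.699 Y123.548
M5
G0 X163.018 Y30.964
M3 S391
G1 X45.350 Y29.557 F1954
G1 X168.582 Y16.057
M5
G0 X0.000 Y0.000

viewBox `0 0 183.451 192.516` with mm width/height → 1 unit = 1 mm. Flip: y_m = 192.516 − y_svg.

**Shape 1** — `<polyline>` open polyline, stroke `#0000ff` → cut (S833, F1162). Machine vertices: (135.039,178.555) → (154.097,138.231) → (83.284,60.783) → (117.613,65.254). Open path.

**Shape 2** — `<polyline>` open polyline, stroke `#ff0000` → score (S391, F1954). Machine vertices: (106.539,97.865) → (155.236,142.500) → (16.479,134.094). Open path.

**Shape 3** — `<path>` regular polygon, stroke `#0000ff` → cut (S833, F1162). Machine vertices: (15.937,79.205) → (25.268,78.040) → (30.176,70.018) → (26.963,61.180) → (18.050,58.180) → (10.148,63.279) → (9.208,72.636) → (15.937,79.205). Closed: final G1 returns to the first vertex.

**Shape 4** — `<polygon>` closed polygon, stroke `#0000ff` → cut (S833, F1162). Machine vertices: (156.699,123.548) → (59.773,133.868) → (53.130,74.581) → (98.499,96.771) → (53.335,124.365) → (109.598,70.395) → (156.699,123.548). Closed: final G1 returns to the first vertex.

**Shape 5** — `<path>` open polyline, stroke `#ff0000` → score (S391, F1954). Machine vertices: (163.018,30.964) → (45.350,29.557) → (168.582,16.057). Open path.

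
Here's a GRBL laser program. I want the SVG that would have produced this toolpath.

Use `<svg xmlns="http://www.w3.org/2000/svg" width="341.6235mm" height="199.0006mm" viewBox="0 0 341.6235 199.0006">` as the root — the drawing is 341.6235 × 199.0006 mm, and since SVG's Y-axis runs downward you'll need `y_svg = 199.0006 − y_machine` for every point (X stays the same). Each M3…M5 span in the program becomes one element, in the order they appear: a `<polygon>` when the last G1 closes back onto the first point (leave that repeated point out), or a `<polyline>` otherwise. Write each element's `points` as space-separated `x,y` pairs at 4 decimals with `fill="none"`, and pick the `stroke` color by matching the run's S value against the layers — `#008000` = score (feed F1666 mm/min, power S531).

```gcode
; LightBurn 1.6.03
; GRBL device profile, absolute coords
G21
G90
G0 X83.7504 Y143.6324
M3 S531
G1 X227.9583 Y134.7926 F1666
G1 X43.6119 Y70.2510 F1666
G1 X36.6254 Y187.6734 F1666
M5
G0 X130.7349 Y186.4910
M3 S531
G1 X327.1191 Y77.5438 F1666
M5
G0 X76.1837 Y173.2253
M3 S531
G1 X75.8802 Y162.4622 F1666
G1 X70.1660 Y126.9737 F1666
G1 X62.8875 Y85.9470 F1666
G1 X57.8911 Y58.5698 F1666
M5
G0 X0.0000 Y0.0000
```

Machine Y-up, SVG Y-down with viewBox height 199.0006, so y_svg = 199.0006 − y_machine; X carries over. Every run uses S531, so all elements get stroke `#008000` (score).

Run 1: The run is open, so emit a `<polyline>` with points (Y-flipped): 83.7504,55.3682 227.9583,64.2080 43.6119,128.7496 36.6254,11.3272.

Run 2: The run is open, so emit a `<polyline>` with points (Y-flipped): 130.7349,12.5096 327.1191,121.4568.

Run 3: The run is open, so emit a `<polyline>` with points (Y-flipped): 76.1837,25.7753 75.8802,36.5384 70.1660,72.0269 62.8875,113.0536 57.8911,140.4308.

<svg xmlns="http://www.w3.org/2000/svg" width="341.6235mm" height="199.0006mm" viewBox="0 0 341.6235 199.0006">
  <polyline points="83.7504,55.3682 227.9583,64.2080 43.6119,128.7496 36.6254,11.3272" fill="none" stroke="#008000"/>
  <polyline points="130.7349,12.5096 327.1191,121.4568" fill="none" stroke="#008000"/>
  <polyline points="76.1837,25.7753 75.8802,36.5384 70.1660,72.0269 62.8875,113.0536 57.8911,140.4308" fill="none" stroke="#008000"/>
</svg>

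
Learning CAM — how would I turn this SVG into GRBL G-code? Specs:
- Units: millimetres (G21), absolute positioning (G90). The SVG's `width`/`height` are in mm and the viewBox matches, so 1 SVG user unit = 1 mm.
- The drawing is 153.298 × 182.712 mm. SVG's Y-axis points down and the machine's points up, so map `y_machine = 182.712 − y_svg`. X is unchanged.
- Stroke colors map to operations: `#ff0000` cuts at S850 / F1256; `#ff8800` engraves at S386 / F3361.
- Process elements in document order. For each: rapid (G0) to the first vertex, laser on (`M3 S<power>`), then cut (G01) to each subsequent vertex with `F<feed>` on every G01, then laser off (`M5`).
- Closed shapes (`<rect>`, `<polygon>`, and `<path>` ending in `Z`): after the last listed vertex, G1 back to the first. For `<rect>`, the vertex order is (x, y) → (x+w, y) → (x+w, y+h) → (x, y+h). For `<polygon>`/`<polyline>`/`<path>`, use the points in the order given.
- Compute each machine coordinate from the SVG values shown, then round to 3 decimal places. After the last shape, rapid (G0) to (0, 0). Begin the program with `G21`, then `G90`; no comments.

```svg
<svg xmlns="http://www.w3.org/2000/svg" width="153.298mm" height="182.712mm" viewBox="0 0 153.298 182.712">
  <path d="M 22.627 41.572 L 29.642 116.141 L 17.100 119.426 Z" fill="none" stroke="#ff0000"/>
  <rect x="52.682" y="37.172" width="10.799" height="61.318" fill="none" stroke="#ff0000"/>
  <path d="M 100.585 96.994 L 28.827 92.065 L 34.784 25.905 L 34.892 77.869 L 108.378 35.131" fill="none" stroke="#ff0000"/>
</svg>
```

G21
G90
G0 X22.627 Y141.140
M3 S850
G01 X29.642 Y66.571 F1256
G01 X17.100 Y63.286 F1256
G01 X22.627 Y141.140 F1256
M5
G0 X52.682 Y145.540
M3 S850
G01 X63.481 Y145.540 F1256
G01 X63.481 Y84.222 F1256
G01 X52.682 Y84.222 F1256
G01 X52.682 Y145.540 F1256
M5
G0 X100.585 Y85.718
M3 S850
G01 X28.827 Y90.647 F1256
G01 X34.784 Y156.807 F1256
G01 X34.892 Y104.843 F1256
G01 X108.378 Y147.581 F1256
M5
G0 X0.000 Y0.000

viewBox `0 0 153.298 182.712` with mm width/height → 1 unit = 1 mm. Flip: y_m = 182.712 − y_svg.

**Shape 1** — `<path>` closed polygon, stroke `#ff0000` → cut (S850, F1256). Machine vertices: (22.627,141.140) → (29.642,66.571) → (17.100,63.286) → (22.627,141.140). Closed: final G1 returns to the first vertex.

**Shape 2** — `<rect>` rectangle, stroke `#ff0000` → cut (S850, F1256). Machine vertices: (52.682,145.540) → (63.481,145.540) → (63.481,84.222) → (52.682,84.222) → (52.682,145.540). Closed: final G1 returns to the first vertex.

**Shape 3** — `<path>` open polyline, stroke `#ff0000` → cut (S850, F1256). Machine vertices: (100.585,85.718) → (28.827,90.647) → (34.784,156.807) → (34.892,104.843) → (108.378,147.581). Open path.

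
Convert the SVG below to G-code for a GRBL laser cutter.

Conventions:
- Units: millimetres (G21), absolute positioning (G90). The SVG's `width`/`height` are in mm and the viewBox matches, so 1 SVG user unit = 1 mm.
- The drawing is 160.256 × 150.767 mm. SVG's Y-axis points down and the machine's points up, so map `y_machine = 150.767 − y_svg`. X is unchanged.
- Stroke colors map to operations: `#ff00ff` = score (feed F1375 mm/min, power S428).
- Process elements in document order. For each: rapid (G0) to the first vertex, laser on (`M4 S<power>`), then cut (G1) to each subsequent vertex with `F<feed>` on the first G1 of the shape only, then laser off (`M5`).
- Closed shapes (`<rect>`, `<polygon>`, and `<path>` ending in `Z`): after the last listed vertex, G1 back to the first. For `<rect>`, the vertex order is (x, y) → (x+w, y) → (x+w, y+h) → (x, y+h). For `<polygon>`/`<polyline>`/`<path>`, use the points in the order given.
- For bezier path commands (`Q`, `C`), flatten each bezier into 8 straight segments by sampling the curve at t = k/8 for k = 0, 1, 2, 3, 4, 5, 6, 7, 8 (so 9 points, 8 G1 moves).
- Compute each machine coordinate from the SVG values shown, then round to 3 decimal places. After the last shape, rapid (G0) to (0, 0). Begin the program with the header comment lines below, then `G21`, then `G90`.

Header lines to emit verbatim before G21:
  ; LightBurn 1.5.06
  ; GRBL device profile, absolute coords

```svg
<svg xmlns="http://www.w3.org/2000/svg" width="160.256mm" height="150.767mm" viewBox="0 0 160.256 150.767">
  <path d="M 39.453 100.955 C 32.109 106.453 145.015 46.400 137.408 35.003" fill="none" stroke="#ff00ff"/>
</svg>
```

; LightBurn 1.5.06
; GRBL device profile, absolute coords
G21
G90
G0 X39.453 Y49.812
M4 S428
G1 X41.865 Y50.600 F1375
G1 X52.730 Y56.195
G1 X69.225 Y65.258
G1 X88.529 Y76.452
G1 X107.821 Y88.438
G1 X124.279 Y99.878
G1 X135.082 Y109.432
G1 X137.408 Y115.764
M5
G0 X0.000 Y0.000

Since the viewBox matches the mm dimensions, user units are millimetres directly. The only transform is the Y-flip y_m = 150.767 − y_svg.

Shape 1 is a cubic bezier drawn with `<path>`. Its stroke #ff00ff means score at S428, F1375. After flipping Y the toolpath is (39.453,49.812) → (41.865,50.600) → (52.730,56.195) → (69.225,65.258) → (88.529,76.452) → (107.821,88.438) → (124.279,99.878) → (135.082,109.432) → (137.408,115.764).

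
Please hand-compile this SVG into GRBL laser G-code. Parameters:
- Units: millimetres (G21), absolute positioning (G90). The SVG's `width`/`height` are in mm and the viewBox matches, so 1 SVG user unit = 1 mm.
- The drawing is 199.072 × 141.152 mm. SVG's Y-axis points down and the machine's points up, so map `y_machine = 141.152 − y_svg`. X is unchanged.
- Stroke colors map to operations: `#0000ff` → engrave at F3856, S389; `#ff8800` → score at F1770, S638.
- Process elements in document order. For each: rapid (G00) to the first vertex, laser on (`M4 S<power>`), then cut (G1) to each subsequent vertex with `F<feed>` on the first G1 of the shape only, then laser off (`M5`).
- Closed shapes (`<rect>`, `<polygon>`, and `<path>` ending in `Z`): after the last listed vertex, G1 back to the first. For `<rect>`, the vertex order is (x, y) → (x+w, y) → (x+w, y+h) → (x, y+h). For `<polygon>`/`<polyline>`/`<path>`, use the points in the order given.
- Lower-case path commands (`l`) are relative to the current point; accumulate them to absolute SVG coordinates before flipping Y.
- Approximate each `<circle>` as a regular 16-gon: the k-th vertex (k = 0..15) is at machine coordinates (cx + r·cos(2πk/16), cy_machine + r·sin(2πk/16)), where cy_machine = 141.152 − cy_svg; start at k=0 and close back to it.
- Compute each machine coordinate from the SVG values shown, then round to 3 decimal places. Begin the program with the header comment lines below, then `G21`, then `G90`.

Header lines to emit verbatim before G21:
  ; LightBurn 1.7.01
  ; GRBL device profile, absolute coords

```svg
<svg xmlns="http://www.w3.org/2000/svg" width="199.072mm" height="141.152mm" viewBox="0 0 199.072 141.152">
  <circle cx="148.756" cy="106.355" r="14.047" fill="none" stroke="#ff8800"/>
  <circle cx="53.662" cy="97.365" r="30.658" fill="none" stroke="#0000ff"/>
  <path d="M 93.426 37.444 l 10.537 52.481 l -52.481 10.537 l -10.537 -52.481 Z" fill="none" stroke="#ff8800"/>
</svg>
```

; LightBurn 1.7.01
; GRBL device profile, absolute coords
G21
G90
G00 X162.803 Y34.797
M4 S638
G1 X161.734 Y40.173 F1770
G1 X158.689 Y44.730
G1 X154.132 Y47.775
G1 X148.756 Y48.844
G1 X143.380 Y47.775
G1 X138.823 Y44.730
G1 X135.778 Y40.173
G1 X134.709 Y34.797
G1 X135.778 Y29.421
G1 X138.823 Y24.864
G1 X143.380 Y21.819
G1 X148.756 Y20.750
G1 X154.132 Y21.819
G1 X158.689 Y24.864
G1 X161.734 Y29.421
G1 X162.803 Y34.797
M5
G00 X84.320 Y43.787
M4 S389
G1 X81.986 Y55.519 F3856
G1 X75.340 Y65.465
G1 X65.394 Y72.111
G1 X53.662 Y74.445
G1 X41.930 Y72.111
G1 X31.984 Y65.465
G1 X25.338 Y55.519
G1 X23.004 Y43.787
G1 X25.338 Y32.055
G1 X31.984 Y22.109
G1 X41.930 Y15.463
G1 X53.662 Y13.129
G1 X65.394 Y15.463
G1 X75.340 Y22.109
G1 X81.986 Y32.055
G1 X84.320 Y43.787
M5
G00 X93.426 Y103.708
M4 S638
G1 X103.963 Y51.227 F1770
G1 X51.482 Y40.690
G1 X40.945 Y93.171
G1 X93.426 Y103.708
M5

viewBox `0 0 199.072 141.152` with mm width/height → 1 unit = 1 mm. Flip: y_m = 141.152 − y_svg.

**Shape 1** — `<circle>` circle, stroke `#ff8800` → score (S638, F1770). Machine vertices: (162.803,34.797) → (161.734,40.173) → (158.689,44.730) → (154.132,47.775) → (148.756,48.844) → (143.380,47.775) → (138.823,44.730) → (135.778,40.173) → (134.709,34.797) → (135.778,29.421) → (138.823,24.864) → (143.380,21.819) → (148.756,20.750) → (154.132,21.819) → (158.689,24.864) → (161.734,29.421) → (162.803,34.797). Closed: final G1 returns to the first vertex.

**Shape 2** — `<circle>` circle, stroke `#0000ff` → engrave (S389, F3856). Machine vertices: (84.320,43.787) → (81.986,55.519) → (75.340,65.465) → (65.394,72.111) → (53.662,74.445) → (41.930,72.111) → (31.984,65.465) → (25.338,55.519) → (23.004,43.787) → (25.338,32.055) → (31.984,22.109) → (41.930,15.463) → (53.662,13.129) → (65.394,15.463) → (75.340,22.109) → (81.986,32.055) → (84.320,43.787). Closed: final G1 returns to the first vertex.

**Shape 3** — `<path>` regular polygon, stroke `#ff8800` → score (S638, F1770). Machine vertices: (93.426,103.708) → (103.963,51.227) → (51.482,40.690) → (40.945,93.171) → (93.426,103.708). Closed: final G1 returns to the first vertex.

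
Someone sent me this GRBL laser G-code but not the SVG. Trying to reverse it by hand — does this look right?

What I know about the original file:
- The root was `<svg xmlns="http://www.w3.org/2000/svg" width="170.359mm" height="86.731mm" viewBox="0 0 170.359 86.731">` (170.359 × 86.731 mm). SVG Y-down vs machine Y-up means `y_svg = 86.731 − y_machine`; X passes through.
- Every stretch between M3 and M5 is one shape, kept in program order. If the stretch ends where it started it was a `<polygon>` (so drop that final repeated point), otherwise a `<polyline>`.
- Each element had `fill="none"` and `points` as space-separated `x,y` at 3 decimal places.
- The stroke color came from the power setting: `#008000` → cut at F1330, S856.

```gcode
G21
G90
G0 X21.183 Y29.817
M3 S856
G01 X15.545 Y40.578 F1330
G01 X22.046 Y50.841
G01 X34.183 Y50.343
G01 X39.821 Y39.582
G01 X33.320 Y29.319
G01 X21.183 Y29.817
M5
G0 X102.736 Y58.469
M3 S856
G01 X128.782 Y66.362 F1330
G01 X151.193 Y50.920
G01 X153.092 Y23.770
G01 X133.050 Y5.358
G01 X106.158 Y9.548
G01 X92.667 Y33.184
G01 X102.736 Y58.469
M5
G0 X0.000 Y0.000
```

Machine Y-up, SVG Y-down with viewBox height 86.731, so y_svg = 86.731 − y_machine; X carries over. Every run uses S856, so all elements get stroke `#008000` (cut).

Run 1: The run returns to its start, so emit a `<polygon>` with points (Y-flipped): 21.183,56.914 15.545,46.153 22.046,35.890 34.183,36.388 39.821,47.149 33.320,57.412.

Run 2: The run returns to its start, so emit a `<polygon>` with points (Y-flipped): 102.736,28.262 128.782,20.369 151.193,35.811 153.092,62.961 133.050,81.373 106.158,77.183 92.667,53.547.

<svg xmlns="http://www.w3.org/2000/svg" width="170.359mm" height="86.731mm" viewBox="0 0 170.359 86.731">
  <polygon points="21.183,56.914 15.545,46.153 22.046,35.890 34.183,36.388 39.821,47.149 33.320,57.412" fill="none" stroke="#008000"/>
  <polygon points="102.736,28.262 128.782,20.369 151.193,35.811 153.092,62.961 133.050,81.373 106.158,77.183 92.667,53.547" fill="none" stroke="#008000"/>
</svg>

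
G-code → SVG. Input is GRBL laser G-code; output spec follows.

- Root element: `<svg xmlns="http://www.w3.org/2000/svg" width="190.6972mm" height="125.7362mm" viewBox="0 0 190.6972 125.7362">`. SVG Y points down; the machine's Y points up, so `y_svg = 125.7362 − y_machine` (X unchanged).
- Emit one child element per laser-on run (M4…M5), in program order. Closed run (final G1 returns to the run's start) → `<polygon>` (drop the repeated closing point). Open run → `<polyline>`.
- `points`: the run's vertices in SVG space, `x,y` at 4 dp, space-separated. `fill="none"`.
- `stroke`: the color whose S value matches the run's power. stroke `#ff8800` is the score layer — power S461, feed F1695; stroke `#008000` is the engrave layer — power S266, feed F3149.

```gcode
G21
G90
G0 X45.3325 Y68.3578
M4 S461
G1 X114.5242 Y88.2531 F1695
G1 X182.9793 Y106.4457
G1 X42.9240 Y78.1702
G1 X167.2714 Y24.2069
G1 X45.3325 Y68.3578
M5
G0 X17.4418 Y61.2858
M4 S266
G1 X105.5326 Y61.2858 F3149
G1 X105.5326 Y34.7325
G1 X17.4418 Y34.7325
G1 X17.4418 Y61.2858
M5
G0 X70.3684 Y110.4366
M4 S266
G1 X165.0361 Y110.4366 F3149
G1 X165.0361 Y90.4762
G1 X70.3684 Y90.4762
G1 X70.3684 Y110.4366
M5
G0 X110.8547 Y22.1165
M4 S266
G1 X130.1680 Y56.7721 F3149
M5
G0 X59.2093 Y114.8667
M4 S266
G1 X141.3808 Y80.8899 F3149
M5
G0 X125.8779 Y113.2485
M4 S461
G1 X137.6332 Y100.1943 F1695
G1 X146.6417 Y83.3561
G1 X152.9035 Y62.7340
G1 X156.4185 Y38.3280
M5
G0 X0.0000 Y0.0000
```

<svg xmlns="http://www.w3.org/2000/svg" width="190.6972mm" height="125.7362mm" viewBox="0 0 190.6972 125.7362">
  <polygon points="45.3325,57.3784 114.5242,37.4831 182.9793,19.2905 42.9240,47.5660 167.2714,101.5293" fill="none" stroke="#ff8800"/>
  <polygon points="17.4418,64.4504 105.5326,64.4504 105.5326,91.0037 17.4418,91.0037" fill="none" stroke="#008000"/>
  <polygon points="70.3684,15.2996 165.0361,15.2996 165.0361,35.2600 70.3684,35.2600" fill="none" stroke="#008000"/>
  <polyline points="110.8547,103.6197 130.1680,68.9641" fill="none" stroke="#008000"/>
  <polyline points="59.2093,10.8695 141.3808,44.8463" fill="none" stroke="#008000"/>
  <polyline points="125.8779,12.4877 137.6332,25.5419 146.6417,42.3801 152.9035,63.0022 156.4185,87.4082" fill="none" stroke="#ff8800"/>
</svg>

y_svg = 125.7362 − y_m.

[1] S461→`#ff8800` (score); closed run; points: 45.3325,57.3784 114.5242,37.4831 182.9793,19.2905 42.9240,47.5660 167.2714,101.5293

[2] S266→`#008000` (engrave); closed run; points: 17.4418,64.4504 105.5326,64.4504 105.5326,91.0037 17.4418,91.0037

[3] S266→`#008000` (engrave); closed run; points: 70.3684,15.2996 165.0361,15.2996 165.0361,35.2600 70.3684,35.2600

[4] S266→`#008000` (engrave); open run; points: 110.8547,103.6197 130.1680,68.9641

[5] S266→`#008000` (engrave); open run; points: 59.2093,10.8695 141.3808,44.8463

[6] S461→`#ff8800` (score); open run; points: 125.8779,12.4877 137.6332,25.5419 146.6417,42.3801 152.9035,63.0022 156.4185,87.4082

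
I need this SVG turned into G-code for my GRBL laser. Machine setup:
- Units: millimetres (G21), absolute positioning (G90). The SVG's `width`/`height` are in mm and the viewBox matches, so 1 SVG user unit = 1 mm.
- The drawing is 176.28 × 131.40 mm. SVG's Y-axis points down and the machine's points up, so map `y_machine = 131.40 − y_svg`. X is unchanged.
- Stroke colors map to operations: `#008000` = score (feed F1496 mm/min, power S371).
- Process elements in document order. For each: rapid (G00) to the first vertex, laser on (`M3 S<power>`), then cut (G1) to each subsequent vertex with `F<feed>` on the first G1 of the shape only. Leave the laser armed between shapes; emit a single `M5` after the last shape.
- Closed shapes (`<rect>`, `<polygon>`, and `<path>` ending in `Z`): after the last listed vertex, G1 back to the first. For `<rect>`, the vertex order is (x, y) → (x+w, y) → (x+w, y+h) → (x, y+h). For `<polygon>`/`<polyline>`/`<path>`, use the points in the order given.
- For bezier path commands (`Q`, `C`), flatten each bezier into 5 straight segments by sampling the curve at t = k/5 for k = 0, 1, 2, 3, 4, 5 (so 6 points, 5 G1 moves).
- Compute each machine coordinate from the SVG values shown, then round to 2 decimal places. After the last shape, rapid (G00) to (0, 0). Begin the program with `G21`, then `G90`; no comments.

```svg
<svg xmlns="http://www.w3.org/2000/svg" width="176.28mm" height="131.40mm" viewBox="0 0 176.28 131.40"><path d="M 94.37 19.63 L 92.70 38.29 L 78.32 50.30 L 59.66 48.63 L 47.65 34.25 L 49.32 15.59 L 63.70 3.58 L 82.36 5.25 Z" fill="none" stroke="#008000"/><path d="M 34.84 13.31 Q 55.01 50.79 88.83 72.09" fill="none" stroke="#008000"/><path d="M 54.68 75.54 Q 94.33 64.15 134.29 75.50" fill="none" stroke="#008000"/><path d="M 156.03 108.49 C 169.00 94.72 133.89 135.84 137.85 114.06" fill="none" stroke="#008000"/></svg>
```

G21
G90
G00 X94.37 Y111.77
M3 S371
G1 X92.70 Y93.11 F1496
G1 X78.32 Y81.10
G1 X59.66 Y82.77
G1 X47.65 Y97.15
G1 X49.32 Y115.81
G1 X63.70 Y127.82
G1 X82.36 Y126.15
G1 X94.37 Y111.77
G00 X34.84 Y118.09
M3 S371
G1 X43.45 Y103.75 F1496
G1 X53.16 Y90.69
G1 X63.96 Y78.94
G1 X75.85 Y68.48
G1 X88.83 Y59.31
G00 X54.68 Y55.86
M3 S371
G1 X70.55 Y59.51 F1496
G1 X86.45 Y61.33
G1 X102.37 Y61.34
G1 X118.32 Y59.53
G1 X134.29 Y55.90
G00 X156.03 Y22.91
M3 S371
G1 X158.74 Y25.53 F1496
G1 X154.09 Y20.63
G1 X146.27 Y13.86
G1 X139.47 Y10.88
G1 X137.85 Y17.34
M5
G00 X0.00 Y0.00

1 u = 1 mm; y_m = 131.40 − y.

[1] `<path>` regular polygon, #008000→score S371 F1496: (94.37,111.77) → (92.70,93.11) → (78.32,81.10) → (59.66,82.77) → (47.65,97.15) → (49.32,115.81) → (63.70,127.82) → (82.36,126.15) → (94.37,111.77) (closed)

[2] `<path>` quadratic bezier, #008000→score S371 F1496: (34.84,118.09) → (43.45,103.75) → (53.16,90.69) → (63.96,78.94) → (75.85,68.48) → (88.83,59.31)

[3] `<path>` quadratic bezier, #008000→score S371 F1496: (54.68,55.86) → (70.55,59.51) → (86.45,61.33) → (102.37,61.34) → (118.32,59.53) → (134.29,55.90)

[4] `<path>` cubic bezier, #008000→score S371 F1496: (156.03,22.91) → (158.74,25.53) → (154.09,20.63) → (146.27,13.86) → (139.47,10.88) → (137.85,17.34)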